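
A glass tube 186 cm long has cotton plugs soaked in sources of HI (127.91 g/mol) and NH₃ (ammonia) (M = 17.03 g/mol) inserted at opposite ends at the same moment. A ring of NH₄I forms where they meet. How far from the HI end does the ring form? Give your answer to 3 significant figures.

Distances travelled in equal time are proportional to diffusion rates, so d_HI/d_NH₃ = √(M_NH₃/M_HI) = √(17.03/127.91) = 0.3649.
With d_HI + d_NH₃ = 186 cm, d_NH₃ = 186/(1 + 0.3649) = 136.3 cm.
d_HI = 186 − 136.3 = 49.7 cm.

49.7 cm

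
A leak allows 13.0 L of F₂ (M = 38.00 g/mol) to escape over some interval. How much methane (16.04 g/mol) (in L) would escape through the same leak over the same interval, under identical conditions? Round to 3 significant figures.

20.0 L

From Graham's law, rate_CH₄/rate_F₂ = √(M_F₂/M_CH₄) = √(38.00/16.04) = √2.369 = 1.539.
So the volume for CH₄ is 13.0 × 1.539 = 20.0 L.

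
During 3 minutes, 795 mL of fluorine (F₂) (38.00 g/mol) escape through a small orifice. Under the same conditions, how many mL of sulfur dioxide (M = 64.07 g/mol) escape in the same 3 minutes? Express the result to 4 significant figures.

Since effusion rate ∝ 1/√M, rate_SO₂/rate_F₂ = √(M_F₂/M_SO₂) = √(38.00/64.07) = √0.5931 = 0.7701.
So the volume for SO₂ is 795 × 0.7701 = 612.3 mL.

612.3 mL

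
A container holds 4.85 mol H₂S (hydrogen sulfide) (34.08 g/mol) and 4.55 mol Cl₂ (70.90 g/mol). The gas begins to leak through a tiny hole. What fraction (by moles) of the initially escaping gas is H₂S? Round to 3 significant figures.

Each component's effusion rate ∝ (its partial pressure)·(1/√M) ∝ n_i/√M_i.
Mole fraction of H₂S in the effusate = (n_H₂S/√M_H₂S) / (n_H₂S/√M_H₂S + n_Cl₂/√M_Cl₂)
= (4.85/√34.08) / (4.85/√34.08 + 4.55/√70.90) = 0.8308/(0.8308 + 0.5404) = 0.606.

0.606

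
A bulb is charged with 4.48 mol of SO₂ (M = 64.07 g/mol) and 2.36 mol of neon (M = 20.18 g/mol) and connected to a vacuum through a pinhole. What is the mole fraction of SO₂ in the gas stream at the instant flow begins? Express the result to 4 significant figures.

The effusion rate of species i is ∝ p_i/√M_i ∝ n_i/√M_i.
So x_SO₂ in the escaping gas = (n_SO₂/√M_SO₂) / Σ(n_i/√M_i)
= (4.48/√64.07) / (4.48/√64.07 + 2.36/√20.18) = 0.5597/(0.5597 + 0.5254) = 0.5158.

0.5158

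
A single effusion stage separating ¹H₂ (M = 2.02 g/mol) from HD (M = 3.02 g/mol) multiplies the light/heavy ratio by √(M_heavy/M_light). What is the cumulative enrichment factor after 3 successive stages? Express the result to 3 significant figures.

Each stage multiplies the ratio by α = √(3.02/2.02), so after 3 stages the overall factor is α^3 = (3.02/2.02)^(3/2).
= 1.49505^(3/2) = 1.83.

1.83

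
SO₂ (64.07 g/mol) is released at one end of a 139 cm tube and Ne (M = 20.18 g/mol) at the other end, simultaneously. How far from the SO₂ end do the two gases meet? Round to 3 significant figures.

The fronts meet when d_SO₂ + d_Ne = L with d_SO₂/d_Ne = √(M_Ne/M_SO₂) (Graham's law). Here √(M_Ne/M_SO₂) = √(20.18/64.07) = 0.5612.
With d_SO₂ + d_Ne = 139 cm, d_Ne = 139/(1 + 0.5612) = 89.03 cm.
d_SO₂ = 139 − 89.03 = 50.0 cm.

50.0 cm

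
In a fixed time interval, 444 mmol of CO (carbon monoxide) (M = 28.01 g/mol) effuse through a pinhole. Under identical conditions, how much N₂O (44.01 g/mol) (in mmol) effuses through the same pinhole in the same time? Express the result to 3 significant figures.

Using Graham's law: rate_N₂O/rate_CO = √(M_CO/M_N₂O) = √(28.01/44.01) = √0.6364 = 0.7978.
So the amount for N₂O is 444 × 0.7978 = 354 mmol.

354 mmol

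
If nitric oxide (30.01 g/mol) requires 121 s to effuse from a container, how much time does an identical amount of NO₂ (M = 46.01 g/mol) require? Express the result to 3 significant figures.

Using Graham's law: t_NO₂/t_NO = √(M_NO₂/M_NO) = √(46.01/30.01) = √1.533 = 1.238.
So the time for NO₂ is 121 × 1.238 = 150 s.

150 s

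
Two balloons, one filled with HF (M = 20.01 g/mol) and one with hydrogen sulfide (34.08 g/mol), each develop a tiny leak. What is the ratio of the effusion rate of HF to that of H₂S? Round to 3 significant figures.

Graham's law gives rate_HF/rate_H₂S = √(M_H₂S/M_HF) = √(34.08/20.01) = √1.703 = 1.31.

1.31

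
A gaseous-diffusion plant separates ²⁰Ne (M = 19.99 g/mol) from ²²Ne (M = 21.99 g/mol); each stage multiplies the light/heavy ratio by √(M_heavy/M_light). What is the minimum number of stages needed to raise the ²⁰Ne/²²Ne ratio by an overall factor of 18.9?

62

Single-stage factor α = √(21.99/19.99), so ln α = ½ ln(1.10005) = 0.04768.
Need α^N ≥ 18.9 ⇒ N ≥ ln(18.9) / ln α = 2.939 / 0.04768 = 61.65.
Minimum whole number of stages: N = 62.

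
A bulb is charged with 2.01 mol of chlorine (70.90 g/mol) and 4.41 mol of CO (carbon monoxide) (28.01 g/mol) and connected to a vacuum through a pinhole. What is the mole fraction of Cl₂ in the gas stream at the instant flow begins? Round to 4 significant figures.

The effusion rate of species i is ∝ p_i/√M_i ∝ n_i/√M_i.
So x_Cl₂ in the escaping gas = (n_Cl₂/√M_Cl₂) / Σ(n_i/√M_i)
= (2.01/√70.90) / (2.01/√70.90 + 4.41/√28.01) = 0.2387/(0.2387 + 0.8333) = 0.2227.

0.2227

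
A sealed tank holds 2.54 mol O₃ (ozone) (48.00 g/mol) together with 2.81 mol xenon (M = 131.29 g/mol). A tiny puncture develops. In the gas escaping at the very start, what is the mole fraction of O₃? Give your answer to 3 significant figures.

Effusion rate of each component ∝ n_i/√M_i (partial pressure × 1/√M).
Mole fraction of O₃ in the effusate = (n_O₃/√M_O₃) / (n_O₃/√M_O₃ + n_Xe/√M_Xe)
= (2.54/√48.00) / (2.54/√48.00 + 2.81/√131.29) = 0.3666/(0.3666 + 0.2452) = 0.599.

0.599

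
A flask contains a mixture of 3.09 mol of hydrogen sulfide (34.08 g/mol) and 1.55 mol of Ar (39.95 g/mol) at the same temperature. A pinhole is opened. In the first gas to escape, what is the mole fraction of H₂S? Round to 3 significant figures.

0.683

The effusion rate of species i is ∝ p_i/√M_i ∝ n_i/√M_i.
Mole fraction of H₂S in the effusate = (n_H₂S/√M_H₂S) / (n_H₂S/√M_H₂S + n_Ar/√M_Ar)
= (3.09/√34.08) / (3.09/√34.08 + 1.55/√39.95) = 0.5293/(0.5293 + 0.2452) = 0.683.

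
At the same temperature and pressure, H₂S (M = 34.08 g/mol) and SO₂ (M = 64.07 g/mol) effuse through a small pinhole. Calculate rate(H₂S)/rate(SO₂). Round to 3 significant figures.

Graham's law gives rate_H₂S/rate_SO₂ = √(M_SO₂/M_H₂S) = √(64.07/34.08) = √1.880 = 1.37.

1.37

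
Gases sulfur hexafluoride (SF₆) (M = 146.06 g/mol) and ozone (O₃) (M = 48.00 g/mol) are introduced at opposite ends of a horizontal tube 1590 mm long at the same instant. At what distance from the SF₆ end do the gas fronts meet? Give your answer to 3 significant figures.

Distances travelled in equal time are proportional to diffusion rates, so d_SF₆/d_O₃ = √(M_O₃/M_SF₆) = √(48.00/146.06) = 0.5733.
With d_SF₆ + d_O₃ = 1590 mm, d_O₃ = 1590/(1 + 0.5733) = 1011 mm.
d_SF₆ = 1590 − 1011 = 579 mm.

579 mm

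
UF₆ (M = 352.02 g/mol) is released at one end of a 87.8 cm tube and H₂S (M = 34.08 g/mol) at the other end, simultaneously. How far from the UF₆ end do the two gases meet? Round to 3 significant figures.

20.8 cm

The fronts meet when d_UF₆ + d_H₂S = L with d_UF₆/d_H₂S = √(M_H₂S/M_UF₆) (Graham's law). Here √(M_H₂S/M_UF₆) = √(34.08/352.02) = 0.3111.
With d_UF₆ + d_H₂S = 87.8 cm, d_H₂S = 87.8/(1 + 0.3111) = 66.96 cm.
d_UF₆ = 87.8 − 66.96 = 20.8 cm.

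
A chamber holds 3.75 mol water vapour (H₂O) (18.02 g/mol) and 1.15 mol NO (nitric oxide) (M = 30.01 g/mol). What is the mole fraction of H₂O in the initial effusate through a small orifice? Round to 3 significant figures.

0.808

Rate_i ∝ x_i/√M_i (Graham's law weighted by mole fraction), so the effusate composition follows n_i/√M_i.
Mole fraction of H₂O in the effusate = (n_H₂O/√M_H₂O) / (n_H₂O/√M_H₂O + n_NO/√M_NO)
= (3.75/√18.02) / (3.75/√18.02 + 1.15/√30.01) = 0.8834/(0.8834 + 0.2099) = 0.808.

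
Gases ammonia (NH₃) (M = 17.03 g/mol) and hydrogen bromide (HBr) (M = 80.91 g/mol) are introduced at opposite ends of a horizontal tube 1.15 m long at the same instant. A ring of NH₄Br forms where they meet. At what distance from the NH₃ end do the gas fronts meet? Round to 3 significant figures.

0.788 m

Distances travelled in equal time are proportional to diffusion rates, so d_NH₃/d_HBr = √(M_HBr/M_NH₃) = √(80.91/17.03) = 2.180.
With d_NH₃ + d_HBr = 1.15 m, d_HBr = 1.15/(1 + 2.180) = 0.3617 m.
d_NH₃ = 1.15 − 0.3617 = 0.788 m.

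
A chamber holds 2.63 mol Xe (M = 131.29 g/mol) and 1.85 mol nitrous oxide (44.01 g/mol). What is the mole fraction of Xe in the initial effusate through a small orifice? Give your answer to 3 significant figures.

Effusion rate of each component ∝ n_i/√M_i (partial pressure × 1/√M).
So x_Xe in the escaping gas = (n_Xe/√M_Xe) / Σ(n_i/√M_i)
= (2.63/√131.29) / (2.63/√131.29 + 1.85/√44.01) = 0.2295/(0.2295 + 0.2789) = 0.451.

0.451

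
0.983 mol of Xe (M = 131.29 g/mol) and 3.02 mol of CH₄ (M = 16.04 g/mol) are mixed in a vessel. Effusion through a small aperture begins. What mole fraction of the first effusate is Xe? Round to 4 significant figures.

The effusion rate of species i is ∝ p_i/√M_i ∝ n_i/√M_i.
x_Xe(eff) = (n_Xe/√M_Xe) / (n_Xe/√M_Xe + n_CH₄/√M_CH₄)
= (0.983/√131.29) / (0.983/√131.29 + 3.02/√16.04) = 0.08579/(0.08579 + 0.7541) = 0.1021.

0.1021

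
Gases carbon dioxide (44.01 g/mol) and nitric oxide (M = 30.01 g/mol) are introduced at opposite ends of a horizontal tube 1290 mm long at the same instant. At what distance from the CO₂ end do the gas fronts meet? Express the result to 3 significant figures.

583 mm

In equal time, each gas travels a distance ∝ its rate ∝ 1/√M, so d_CO₂/d_NO = √(M_NO/M_CO₂) = √(30.01/44.01) = 0.8258.
With d_CO₂ + d_NO = 1290 mm, d_NO = 1290/(1 + 0.8258) = 706.6 mm.
d_CO₂ = 1290 − 706.6 = 583 mm.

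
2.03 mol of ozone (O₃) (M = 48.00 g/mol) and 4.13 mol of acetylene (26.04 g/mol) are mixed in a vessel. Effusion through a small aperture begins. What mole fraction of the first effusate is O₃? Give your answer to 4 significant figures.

The effusion rate of species i is ∝ p_i/√M_i ∝ n_i/√M_i.
x_O₃(eff) = (n_O₃/√M_O₃) / (n_O₃/√M_O₃ + n_C₂H₂/√M_C₂H₂)
= (2.03/√48.00) / (2.03/√48.00 + 4.13/√26.04) = 0.2930/(0.2930 + 0.8093) = 0.2658.

0.2658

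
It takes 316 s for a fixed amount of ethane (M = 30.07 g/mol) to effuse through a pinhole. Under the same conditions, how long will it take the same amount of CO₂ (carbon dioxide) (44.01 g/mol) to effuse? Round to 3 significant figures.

382 s

Using Graham's law: t_CO₂/t_C₂H₆ = √(M_CO₂/M_C₂H₆) = √(44.01/30.07) = √1.464 = 1.210.
So the time for CO₂ is 316 × 1.210 = 382 s.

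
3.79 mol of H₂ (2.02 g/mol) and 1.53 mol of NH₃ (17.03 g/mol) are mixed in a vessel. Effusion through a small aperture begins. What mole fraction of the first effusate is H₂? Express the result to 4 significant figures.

0.8779

Rate_i ∝ x_i/√M_i (Graham's law weighted by mole fraction), so the effusate composition follows n_i/√M_i.
So x_H₂ in the escaping gas = (n_H₂/√M_H₂) / Σ(n_i/√M_i)
= (3.79/√2.02) / (3.79/√2.02 + 1.53/√17.03) = 2.667/(2.667 + 0.3708) = 0.8779.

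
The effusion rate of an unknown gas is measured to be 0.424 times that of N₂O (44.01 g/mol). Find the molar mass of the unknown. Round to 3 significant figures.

245 g/mol

Since effusion rate ∝ 1/√M, rate_X/rate_N₂O = √(M_N₂O/M_X).
0.424 = √(44.01/M_X)
M_X = 44.01 / 0.424² = 44.01 / 0.1798 = 245 g/mol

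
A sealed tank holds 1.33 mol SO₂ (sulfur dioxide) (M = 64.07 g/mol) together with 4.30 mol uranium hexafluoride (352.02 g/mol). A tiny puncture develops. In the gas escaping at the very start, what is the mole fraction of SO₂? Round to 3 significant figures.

0.420

The effusion rate of species i is ∝ p_i/√M_i ∝ n_i/√M_i.
So x_SO₂ in the escaping gas = (n_SO₂/√M_SO₂) / Σ(n_i/√M_i)
= (1.33/√64.07) / (1.33/√64.07 + 4.30/√352.02) = 0.1662/(0.1662 + 0.2292) = 0.420.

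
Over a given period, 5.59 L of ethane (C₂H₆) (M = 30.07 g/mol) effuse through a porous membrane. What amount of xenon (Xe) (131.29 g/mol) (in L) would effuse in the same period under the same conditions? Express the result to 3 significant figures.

By Graham's law, rate_Xe/rate_C₂H₆ = √(M_C₂H₆/M_Xe) = √(30.07/131.29) = √0.2290 = 0.4786.
So the volume for Xe is 5.59 × 0.4786 = 2.68 L.

2.68 L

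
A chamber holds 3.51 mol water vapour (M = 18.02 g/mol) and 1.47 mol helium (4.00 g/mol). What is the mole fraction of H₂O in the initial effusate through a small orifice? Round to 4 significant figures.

0.5294

Effusion rate of each component ∝ n_i/√M_i (partial pressure × 1/√M).
x_H₂O(eff) = (n_H₂O/√M_H₂O) / (n_H₂O/√M_H₂O + n_He/√M_He)
= (3.51/√18.02) / (3.51/√18.02 + 1.47/√4.00) = 0.8269/(0.8269 + 0.7350) = 0.5294.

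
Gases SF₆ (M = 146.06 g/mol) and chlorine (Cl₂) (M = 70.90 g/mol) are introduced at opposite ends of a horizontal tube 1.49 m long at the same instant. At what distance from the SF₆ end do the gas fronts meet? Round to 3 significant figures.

Graham's law gives d_SF₆/d_Cl₂ = rate_SF₆/rate_Cl₂ = √(M_Cl₂/M_SF₆) = √(70.90/146.06) = 0.6967.
With d_SF₆ + d_Cl₂ = 1.49 m, d_Cl₂ = 1.49/(1 + 0.6967) = 0.8782 m.
d_SF₆ = 1.49 − 0.8782 = 0.612 m.

0.612 m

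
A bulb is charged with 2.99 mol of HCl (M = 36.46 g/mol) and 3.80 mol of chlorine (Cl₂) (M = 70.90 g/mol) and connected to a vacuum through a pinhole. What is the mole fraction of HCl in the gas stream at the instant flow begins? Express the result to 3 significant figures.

Rate_i ∝ x_i/√M_i (Graham's law weighted by mole fraction), so the effusate composition follows n_i/√M_i.
So x_HCl in the escaping gas = (n_HCl/√M_HCl) / Σ(n_i/√M_i)
= (2.99/√36.46) / (2.99/√36.46 + 3.80/√70.90) = 0.4952/(0.4952 + 0.4513) = 0.523.

0.523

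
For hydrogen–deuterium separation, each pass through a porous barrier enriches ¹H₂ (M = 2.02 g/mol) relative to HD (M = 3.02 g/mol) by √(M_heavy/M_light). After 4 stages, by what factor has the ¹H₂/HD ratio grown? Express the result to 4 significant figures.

Each stage multiplies the ratio by α = √(3.02/2.02), so after 4 stages the overall factor is α^4 = (3.02/2.02)^(4/2).
= 1.49505^2 = 2.235.

2.235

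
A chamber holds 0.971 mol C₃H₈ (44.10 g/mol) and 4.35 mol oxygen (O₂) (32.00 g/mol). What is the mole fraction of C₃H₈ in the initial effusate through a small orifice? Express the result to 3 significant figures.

The effusion rate of species i is ∝ p_i/√M_i ∝ n_i/√M_i.
So x_C₃H₈ in the escaping gas = (n_C₃H₈/√M_C₃H₈) / Σ(n_i/√M_i)
= (0.971/√44.10) / (0.971/√44.10 + 4.35/√32.00) = 0.1462/(0.1462 + 0.7690) = 0.160.

0.160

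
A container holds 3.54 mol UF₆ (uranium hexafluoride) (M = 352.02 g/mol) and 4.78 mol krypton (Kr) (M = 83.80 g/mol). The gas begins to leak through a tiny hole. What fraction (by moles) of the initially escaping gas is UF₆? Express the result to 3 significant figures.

Rate_i ∝ x_i/√M_i (Graham's law weighted by mole fraction), so the effusate composition follows n_i/√M_i.
Mole fraction of UF₆ in the effusate = (n_UF₆/√M_UF₆) / (n_UF₆/√M_UF₆ + n_Kr/√M_Kr)
= (3.54/√352.02) / (3.54/√352.02 + 4.78/√83.80) = 0.1887/(0.1887 + 0.5222) = 0.265.

0.265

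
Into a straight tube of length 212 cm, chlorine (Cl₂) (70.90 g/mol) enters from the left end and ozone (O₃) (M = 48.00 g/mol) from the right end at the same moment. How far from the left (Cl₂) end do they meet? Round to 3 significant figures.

95.7 cm

The fronts meet when d_Cl₂ + d_O₃ = L with d_Cl₂/d_O₃ = √(M_O₃/M_Cl₂) (Graham's law). Here √(M_O₃/M_Cl₂) = √(48.00/70.90) = 0.8228.
With d_Cl₂ + d_O₃ = 212 cm, d_O₃ = 212/(1 + 0.8228) = 116.3 cm.
d_Cl₂ = 212 − 116.3 = 95.7 cm.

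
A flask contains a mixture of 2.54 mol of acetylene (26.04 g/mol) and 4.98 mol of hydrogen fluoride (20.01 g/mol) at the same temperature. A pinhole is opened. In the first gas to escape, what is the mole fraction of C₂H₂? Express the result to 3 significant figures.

0.309

Rate_i ∝ x_i/√M_i (Graham's law weighted by mole fraction), so the effusate composition follows n_i/√M_i.
x_C₂H₂(eff) = (n_C₂H₂/√M_C₂H₂) / (n_C₂H₂/√M_C₂H₂ + n_HF/√M_HF)
= (2.54/√26.04) / (2.54/√26.04 + 4.98/√20.01) = 0.4978/(0.4978 + 1.113) = 0.309.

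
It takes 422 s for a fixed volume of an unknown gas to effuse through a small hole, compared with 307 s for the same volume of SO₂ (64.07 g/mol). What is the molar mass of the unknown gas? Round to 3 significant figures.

121 g/mol

By Graham's law, t_X/t_SO₂ = √(M_X/M_SO₂).
422/307 = 1.375 = √(M_X/64.07)
M_X = 64.07 × 1.375² = 64.07 × 1.890 = 121 g/mol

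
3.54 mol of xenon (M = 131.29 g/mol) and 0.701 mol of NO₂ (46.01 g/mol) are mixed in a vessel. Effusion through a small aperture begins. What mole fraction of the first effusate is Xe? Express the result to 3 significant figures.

0.749

Effusion rate of each component ∝ n_i/√M_i (partial pressure × 1/√M).
Mole fraction of Xe in the effusate = (n_Xe/√M_Xe) / (n_Xe/√M_Xe + n_NO₂/√M_NO₂)
= (3.54/√131.29) / (3.54/√131.29 + 0.701/√46.01) = 0.3089/(0.3089 + 0.1033) = 0.749.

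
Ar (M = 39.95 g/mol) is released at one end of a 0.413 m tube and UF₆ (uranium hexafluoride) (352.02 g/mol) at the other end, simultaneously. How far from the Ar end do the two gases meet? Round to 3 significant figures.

0.309 m

The fronts meet when d_Ar + d_UF₆ = L with d_Ar/d_UF₆ = √(M_UF₆/M_Ar) (Graham's law). Here √(M_UF₆/M_Ar) = √(352.02/39.95) = 2.968.
With d_Ar + d_UF₆ = 0.413 m, d_UF₆ = 0.413/(1 + 2.968) = 0.1041 m.
d_Ar = 0.413 − 0.1041 = 0.309 m.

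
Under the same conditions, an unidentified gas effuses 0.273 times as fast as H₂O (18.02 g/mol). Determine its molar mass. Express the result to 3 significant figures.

242 g/mol

From Graham's law, rate_X/rate_H₂O = √(M_H₂O/M_X).
0.273 = √(18.02/M_X)
M_X = 18.02 / 0.273² = 18.02 / 0.07453 = 242 g/mol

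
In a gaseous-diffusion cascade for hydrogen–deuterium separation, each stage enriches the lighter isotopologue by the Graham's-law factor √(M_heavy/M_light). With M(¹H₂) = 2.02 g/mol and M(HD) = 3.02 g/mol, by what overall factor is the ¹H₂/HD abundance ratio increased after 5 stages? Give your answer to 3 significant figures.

After 5 stages the ratio has grown by (√(3.02/2.02))^5 = (3.02/2.02)^(5/2).
= 1.49505^(5/2) = 2.73.

2.73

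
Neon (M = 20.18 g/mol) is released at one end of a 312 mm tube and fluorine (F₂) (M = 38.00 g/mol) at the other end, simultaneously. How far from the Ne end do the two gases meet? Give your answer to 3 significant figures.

Graham's law gives d_Ne/d_F₂ = rate_Ne/rate_F₂ = √(M_F₂/M_Ne) = √(38.00/20.18) = 1.372.
With d_Ne + d_F₂ = 312 mm, d_F₂ = 312/(1 + 1.372) = 131.5 mm.
d_Ne = 312 − 131.5 = 180 mm.

180 mm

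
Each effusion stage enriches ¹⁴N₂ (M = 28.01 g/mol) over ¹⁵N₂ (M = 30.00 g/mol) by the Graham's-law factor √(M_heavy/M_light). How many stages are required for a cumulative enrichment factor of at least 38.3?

Per stage α = (30.00/28.01)^(1/2) = 1.07105^0.5, giving ln α = 0.03432.
Need α^N ≥ 38.3 ⇒ N ≥ ln(38.3) / ln α = 3.645 / 0.03432 = 106.23.
Minimum whole number of stages: N = 107.

107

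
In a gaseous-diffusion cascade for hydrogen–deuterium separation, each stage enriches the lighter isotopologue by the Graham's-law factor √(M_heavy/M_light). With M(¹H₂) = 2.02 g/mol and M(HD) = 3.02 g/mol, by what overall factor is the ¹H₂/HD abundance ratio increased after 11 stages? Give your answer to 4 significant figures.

9.133

After 11 stages the ratio has grown by (√(3.02/2.02))^11 = (3.02/2.02)^(11/2).
= 1.49505^(11/2) = 9.133.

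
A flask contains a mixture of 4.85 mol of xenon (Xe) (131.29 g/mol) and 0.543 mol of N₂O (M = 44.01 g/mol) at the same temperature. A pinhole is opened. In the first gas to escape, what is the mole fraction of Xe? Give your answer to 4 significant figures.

0.8380

Effusion rate of each component ∝ n_i/√M_i (partial pressure × 1/√M).
x_Xe(eff) = (n_Xe/√M_Xe) / (n_Xe/√M_Xe + n_N₂O/√M_N₂O)
= (4.85/√131.29) / (4.85/√131.29 + 0.543/√44.01) = 0.4233/(0.4233 + 0.08185) = 0.8380.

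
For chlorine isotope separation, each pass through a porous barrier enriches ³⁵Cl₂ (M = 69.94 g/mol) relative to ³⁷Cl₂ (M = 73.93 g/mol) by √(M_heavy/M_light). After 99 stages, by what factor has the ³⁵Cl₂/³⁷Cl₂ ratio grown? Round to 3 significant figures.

15.6

The single-stage factor is √(M_heavy/M_light), so 99 stages give [√(73.93/69.94)]^99 = (73.93/69.94)^(99/2).
= 1.05705^(99/2) = 15.6.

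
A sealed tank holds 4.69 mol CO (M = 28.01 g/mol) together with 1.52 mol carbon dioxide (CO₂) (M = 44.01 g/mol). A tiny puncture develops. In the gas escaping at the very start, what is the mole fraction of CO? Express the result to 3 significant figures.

0.795

The effusion rate of species i is ∝ p_i/√M_i ∝ n_i/√M_i.
So x_CO in the escaping gas = (n_CO/√M_CO) / Σ(n_i/√M_i)
= (4.69/√28.01) / (4.69/√28.01 + 1.52/√44.01) = 0.8862/(0.8862 + 0.2291) = 0.795.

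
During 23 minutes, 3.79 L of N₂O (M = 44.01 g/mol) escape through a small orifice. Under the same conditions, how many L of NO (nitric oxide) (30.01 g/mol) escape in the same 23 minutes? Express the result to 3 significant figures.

4.59 L

From Graham's law, rate_NO/rate_N₂O = √(M_N₂O/M_NO) = √(44.01/30.01) = √1.467 = 1.211.
So the volume for NO is 3.79 × 1.211 = 4.59 L.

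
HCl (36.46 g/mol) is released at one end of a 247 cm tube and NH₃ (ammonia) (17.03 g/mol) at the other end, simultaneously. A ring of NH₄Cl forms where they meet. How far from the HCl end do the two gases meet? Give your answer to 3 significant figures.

Distances travelled in equal time are proportional to diffusion rates, so d_HCl/d_NH₃ = √(M_NH₃/M_HCl) = √(17.03/36.46) = 0.6834.
With d_HCl + d_NH₃ = 247 cm, d_NH₃ = 247/(1 + 0.6834) = 146.7 cm.
d_HCl = 247 − 146.7 = 100 cm.

100 cm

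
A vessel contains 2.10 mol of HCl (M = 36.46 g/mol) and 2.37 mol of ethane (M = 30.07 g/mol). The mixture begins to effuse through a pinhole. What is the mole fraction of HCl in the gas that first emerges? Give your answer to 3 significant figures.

0.446

Rate_i ∝ x_i/√M_i (Graham's law weighted by mole fraction), so the effusate composition follows n_i/√M_i.
So x_HCl in the escaping gas = (n_HCl/√M_HCl) / Σ(n_i/√M_i)
= (2.10/√36.46) / (2.10/√36.46 + 2.37/√30.07) = 0.3478/(0.3478 + 0.4322) = 0.446.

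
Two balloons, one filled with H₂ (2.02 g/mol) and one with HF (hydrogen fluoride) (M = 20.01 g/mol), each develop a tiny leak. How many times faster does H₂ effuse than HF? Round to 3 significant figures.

Graham's law gives rate_H₂/rate_HF = √(M_HF/M_H₂) = √(20.01/2.02) = √9.906 = 3.15.

3.15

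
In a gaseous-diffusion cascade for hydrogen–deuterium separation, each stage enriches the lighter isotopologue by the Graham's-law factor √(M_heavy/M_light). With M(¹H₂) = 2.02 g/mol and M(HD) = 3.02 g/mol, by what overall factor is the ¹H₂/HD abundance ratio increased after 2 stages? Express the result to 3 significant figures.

1.50

Overall factor = α^2 with α = √(3.02/2.02), i.e. (3.02/2.02)^(2/2).
= 1.49505^1 = 1.50.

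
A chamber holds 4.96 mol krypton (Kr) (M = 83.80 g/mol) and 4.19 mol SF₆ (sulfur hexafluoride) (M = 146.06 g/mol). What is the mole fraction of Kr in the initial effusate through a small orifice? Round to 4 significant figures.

0.6098

Each component's effusion rate ∝ (its partial pressure)·(1/√M) ∝ n_i/√M_i.
x_Kr(eff) = (n_Kr/√M_Kr) / (n_Kr/√M_Kr + n_SF₆/√M_SF₆)
= (4.96/√83.80) / (4.96/√83.80 + 4.19/√146.06) = 0.5418/(0.5418 + 0.3467) = 0.6098.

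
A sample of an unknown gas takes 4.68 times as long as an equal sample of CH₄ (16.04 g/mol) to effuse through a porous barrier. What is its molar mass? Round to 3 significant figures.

351 g/mol

Since effusion rate ∝ 1/√M, t_X/t_CH₄ = √(M_X/M_CH₄).
4.68 = √(M_X/16.04)
M_X = 16.04 × 4.68² = 16.04 × 21.90 = 351 g/mol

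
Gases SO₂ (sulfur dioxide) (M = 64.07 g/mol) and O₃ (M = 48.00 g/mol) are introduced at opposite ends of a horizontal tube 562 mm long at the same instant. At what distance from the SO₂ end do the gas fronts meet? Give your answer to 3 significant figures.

Graham's law gives d_SO₂/d_O₃ = rate_SO₂/rate_O₃ = √(M_O₃/M_SO₂) = √(48.00/64.07) = 0.8656.
With d_SO₂ + d_O₃ = 562 mm, d_O₃ = 562/(1 + 0.8656) = 301.3 mm.
d_SO₂ = 562 − 301.3 = 261 mm.

261 mm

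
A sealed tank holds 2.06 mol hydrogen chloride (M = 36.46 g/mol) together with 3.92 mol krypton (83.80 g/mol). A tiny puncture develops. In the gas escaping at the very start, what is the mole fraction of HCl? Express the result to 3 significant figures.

The effusion rate of species i is ∝ p_i/√M_i ∝ n_i/√M_i.
So x_HCl in the escaping gas = (n_HCl/√M_HCl) / Σ(n_i/√M_i)
= (2.06/√36.46) / (2.06/√36.46 + 3.92/√83.80) = 0.3412/(0.3412 + 0.4282) = 0.443.

0.443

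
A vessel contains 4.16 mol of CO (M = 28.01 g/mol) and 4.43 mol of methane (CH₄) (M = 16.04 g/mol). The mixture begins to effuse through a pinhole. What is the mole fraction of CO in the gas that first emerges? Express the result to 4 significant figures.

0.4154

The effusion rate of species i is ∝ p_i/√M_i ∝ n_i/√M_i.
So x_CO in the escaping gas = (n_CO/√M_CO) / Σ(n_i/√M_i)
= (4.16/√28.01) / (4.16/√28.01 + 4.43/√16.04) = 0.7860/(0.7860 + 1.106) = 0.4154.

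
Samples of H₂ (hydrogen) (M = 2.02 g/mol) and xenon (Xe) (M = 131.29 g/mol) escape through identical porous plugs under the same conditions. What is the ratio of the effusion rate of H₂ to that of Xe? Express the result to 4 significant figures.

8.062

Since effusion rate ∝ 1/√M, rate_H₂/rate_Xe = √(M_Xe/M_H₂) = √(131.29/2.02) = √65.00 = 8.062.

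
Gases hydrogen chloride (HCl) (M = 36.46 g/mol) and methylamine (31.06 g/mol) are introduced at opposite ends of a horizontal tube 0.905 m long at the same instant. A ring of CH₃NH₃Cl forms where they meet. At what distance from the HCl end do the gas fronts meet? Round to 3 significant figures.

The fronts meet when d_HCl + d_CH₃NH₂ = L with d_HCl/d_CH₃NH₂ = √(M_CH₃NH₂/M_HCl) (Graham's law). Here √(M_CH₃NH₂/M_HCl) = √(31.06/36.46) = 0.9230.
With d_HCl + d_CH₃NH₂ = 0.905 m, d_CH₃NH₂ = 0.905/(1 + 0.9230) = 0.4706 m.
d_HCl = 0.905 − 0.4706 = 0.434 m.

0.434 m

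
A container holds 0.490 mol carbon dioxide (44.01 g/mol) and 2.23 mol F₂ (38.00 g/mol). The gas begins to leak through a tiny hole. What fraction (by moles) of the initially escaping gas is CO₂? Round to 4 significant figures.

0.1696

The effusion rate of species i is ∝ p_i/√M_i ∝ n_i/√M_i.
x_CO₂(eff) = (n_CO₂/√M_CO₂) / (n_CO₂/√M_CO₂ + n_F₂/√M_F₂)
= (0.490/√44.01) / (0.490/√44.01 + 2.23/√38.00) = 0.07386/(0.07386 + 0.3618) = 0.1696.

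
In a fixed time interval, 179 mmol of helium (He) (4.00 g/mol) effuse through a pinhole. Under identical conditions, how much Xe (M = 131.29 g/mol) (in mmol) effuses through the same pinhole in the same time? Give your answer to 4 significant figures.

31.24 mmol

By Graham's law, rate_Xe/rate_He = √(M_He/M_Xe) = √(4.00/131.29) = √0.03047 = 0.1745.
So the amount for Xe is 179 × 0.1745 = 31.24 mmol.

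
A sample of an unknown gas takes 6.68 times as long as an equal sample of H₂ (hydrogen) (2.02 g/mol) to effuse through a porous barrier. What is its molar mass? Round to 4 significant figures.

90.14 g/mol

By Graham's law, t_X/t_H₂ = √(M_X/M_H₂).
6.68 = √(M_X/2.02)
M_X = 2.02 × 6.68² = 2.02 × 44.62 = 90.14 g/mol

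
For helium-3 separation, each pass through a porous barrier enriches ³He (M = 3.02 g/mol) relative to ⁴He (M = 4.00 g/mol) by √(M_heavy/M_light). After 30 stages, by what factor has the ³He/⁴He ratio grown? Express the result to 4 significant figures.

67.73

After 30 stages the ratio has grown by (√(4.00/3.02))^30 = (4.00/3.02)^(30/2).
= 1.32450^15 = 67.73.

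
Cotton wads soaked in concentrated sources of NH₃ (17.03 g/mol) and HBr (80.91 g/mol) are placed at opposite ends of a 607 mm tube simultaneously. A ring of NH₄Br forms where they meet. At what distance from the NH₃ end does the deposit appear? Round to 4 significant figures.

Graham's law gives d_NH₃/d_HBr = rate_NH₃/rate_HBr = √(M_HBr/M_NH₃) = √(80.91/17.03) = 2.180.
With d_NH₃ + d_HBr = 607 mm, d_HBr = 607/(1 + 2.180) = 190.9 mm.
d_NH₃ = 607 − 190.9 = 416.1 mm.

416.1 mm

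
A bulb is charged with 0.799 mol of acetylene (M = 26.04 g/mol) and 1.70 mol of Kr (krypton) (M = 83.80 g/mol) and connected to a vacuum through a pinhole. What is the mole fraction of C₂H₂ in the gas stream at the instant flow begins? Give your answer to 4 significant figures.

0.4574

Effusion rate of each component ∝ n_i/√M_i (partial pressure × 1/√M).
x_C₂H₂(eff) = (n_C₂H₂/√M_C₂H₂) / (n_C₂H₂/√M_C₂H₂ + n_Kr/√M_Kr)
= (0.799/√26.04) / (0.799/√26.04 + 1.70/√83.80) = 0.1566/(0.1566 + 0.1857) = 0.4574.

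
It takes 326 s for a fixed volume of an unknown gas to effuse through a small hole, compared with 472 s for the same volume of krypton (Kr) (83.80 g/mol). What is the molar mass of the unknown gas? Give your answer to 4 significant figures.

39.98 g/mol

Graham's law gives t_X/t_Kr = √(M_X/M_Kr).
326/472 = 0.6907 = √(M_X/83.80)
M_X = 83.80 × 0.6907² = 83.80 × 0.4770 = 39.98 g/mol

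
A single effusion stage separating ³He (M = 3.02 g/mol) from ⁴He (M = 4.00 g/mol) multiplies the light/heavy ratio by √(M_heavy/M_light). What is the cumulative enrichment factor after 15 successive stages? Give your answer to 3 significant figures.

8.23

After 15 stages the ratio has grown by (√(4.00/3.02))^15 = (4.00/3.02)^(15/2).
= 1.32450^(15/2) = 8.23.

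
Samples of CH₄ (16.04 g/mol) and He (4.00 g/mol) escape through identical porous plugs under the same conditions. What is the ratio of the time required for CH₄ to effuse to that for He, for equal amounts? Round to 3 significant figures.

Graham's law gives t_CH₄/t_He = √(M_CH₄/M_He) = √(16.04/4.00) = √4.010 = 2.00.

2.00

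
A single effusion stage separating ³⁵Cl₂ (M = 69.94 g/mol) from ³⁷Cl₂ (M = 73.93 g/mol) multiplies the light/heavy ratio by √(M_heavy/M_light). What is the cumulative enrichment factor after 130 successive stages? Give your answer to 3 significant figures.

Overall factor = α^130 with α = √(73.93/69.94), i.e. (73.93/69.94)^(130/2).
= 1.05705^65 = 36.8.

36.8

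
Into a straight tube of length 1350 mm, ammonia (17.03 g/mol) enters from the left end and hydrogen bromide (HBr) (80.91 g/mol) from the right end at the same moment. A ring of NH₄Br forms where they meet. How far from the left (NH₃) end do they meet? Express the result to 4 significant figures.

In equal time, each gas travels a distance ∝ its rate ∝ 1/√M, so d_NH₃/d_HBr = √(M_HBr/M_NH₃) = √(80.91/17.03) = 2.180.
With d_NH₃ + d_HBr = 1350 mm, d_HBr = 1350/(1 + 2.180) = 424.6 mm.
d_NH₃ = 1350 − 424.6 = 925.4 mm.

925.4 mm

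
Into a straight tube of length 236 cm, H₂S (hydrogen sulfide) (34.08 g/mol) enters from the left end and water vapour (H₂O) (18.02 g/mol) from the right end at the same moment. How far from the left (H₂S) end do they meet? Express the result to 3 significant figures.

99.4 cm

The fronts meet when d_H₂S + d_H₂O = L with d_H₂S/d_H₂O = √(M_H₂O/M_H₂S) (Graham's law). Here √(M_H₂O/M_H₂S) = √(18.02/34.08) = 0.7272.
With d_H₂S + d_H₂O = 236 cm, d_H₂O = 236/(1 + 0.7272) = 136.6 cm.
d_H₂S = 236 − 136.6 = 99.4 cm.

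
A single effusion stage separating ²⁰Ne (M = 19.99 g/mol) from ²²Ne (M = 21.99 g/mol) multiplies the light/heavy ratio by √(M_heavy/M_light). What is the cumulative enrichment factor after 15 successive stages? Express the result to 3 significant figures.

2.04

After 15 stages the ratio has grown by (√(21.99/19.99))^15 = (21.99/19.99)^(15/2).
= 1.10005^(15/2) = 2.04.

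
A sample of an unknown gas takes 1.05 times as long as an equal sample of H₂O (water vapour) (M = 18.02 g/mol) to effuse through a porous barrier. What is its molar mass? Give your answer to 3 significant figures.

Using Graham's law: t_X/t_H₂O = √(M_X/M_H₂O).
1.05 = √(M_X/18.02)
M_X = 18.02 × 1.05² = 18.02 × 1.103 = 19.9 g/mol

19.9 g/mol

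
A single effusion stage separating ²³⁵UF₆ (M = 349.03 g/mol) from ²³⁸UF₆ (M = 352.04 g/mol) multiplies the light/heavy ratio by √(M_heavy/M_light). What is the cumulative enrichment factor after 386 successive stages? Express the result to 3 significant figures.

Overall factor = α^386 with α = √(352.04/349.03), i.e. (352.04/349.03)^(386/2).
= 1.00862^193 = 5.25.

5.25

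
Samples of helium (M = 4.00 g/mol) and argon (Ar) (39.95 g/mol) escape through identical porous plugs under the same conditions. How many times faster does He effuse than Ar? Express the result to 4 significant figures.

Using Graham's law: rate_He/rate_Ar = √(M_Ar/M_He) = √(39.95/4.00) = √9.988 = 3.160.

3.160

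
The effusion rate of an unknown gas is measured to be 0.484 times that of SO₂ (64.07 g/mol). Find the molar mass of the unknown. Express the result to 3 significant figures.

Graham's law gives rate_X/rate_SO₂ = √(M_SO₂/M_X).
0.484 = √(64.07/M_X)
M_X = 64.07 / 0.484² = 64.07 / 0.2343 = 274 g/mol

274 g/mol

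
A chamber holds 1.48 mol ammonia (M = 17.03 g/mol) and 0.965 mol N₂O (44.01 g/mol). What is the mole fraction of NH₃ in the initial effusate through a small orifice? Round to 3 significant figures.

0.711

Rate_i ∝ x_i/√M_i (Graham's law weighted by mole fraction), so the effusate composition follows n_i/√M_i.
Mole fraction of NH₃ in the effusate = (n_NH₃/√M_NH₃) / (n_NH₃/√M_NH₃ + n_N₂O/√M_N₂O)
= (1.48/√17.03) / (1.48/√17.03 + 0.965/√44.01) = 0.3586/(0.3586 + 0.1455) = 0.711.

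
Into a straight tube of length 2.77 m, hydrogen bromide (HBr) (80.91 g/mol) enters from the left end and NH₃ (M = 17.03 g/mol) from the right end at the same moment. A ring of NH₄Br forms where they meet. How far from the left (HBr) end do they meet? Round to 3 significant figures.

The fronts meet when d_HBr + d_NH₃ = L with d_HBr/d_NH₃ = √(M_NH₃/M_HBr) (Graham's law). Here √(M_NH₃/M_HBr) = √(17.03/80.91) = 0.4588.
With d_HBr + d_NH₃ = 2.77 m, d_NH₃ = 2.77/(1 + 0.4588) = 1.899 m.
d_HBr = 2.77 − 1.899 = 0.871 m.

0.871 m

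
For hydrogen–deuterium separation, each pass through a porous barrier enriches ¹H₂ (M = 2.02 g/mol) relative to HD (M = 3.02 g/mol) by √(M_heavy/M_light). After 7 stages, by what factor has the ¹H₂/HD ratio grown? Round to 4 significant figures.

The single-stage factor is √(M_heavy/M_light), so 7 stages give [√(3.02/2.02)]^7 = (3.02/2.02)^(7/2).
= 1.49505^(7/2) = 4.086.

4.086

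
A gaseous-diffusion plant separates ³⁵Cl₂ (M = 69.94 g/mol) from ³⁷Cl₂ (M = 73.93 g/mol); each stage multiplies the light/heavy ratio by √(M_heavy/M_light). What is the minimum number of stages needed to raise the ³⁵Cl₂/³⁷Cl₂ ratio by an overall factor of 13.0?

93

Per stage α = (73.93/69.94)^(1/2) = 1.05705^0.5, giving ln α = 0.02774.
Need α^N ≥ 13.0 ⇒ N ≥ ln(13.0) / ln α = 2.565 / 0.02774 = 92.46.
Minimum whole number of stages: N = 93.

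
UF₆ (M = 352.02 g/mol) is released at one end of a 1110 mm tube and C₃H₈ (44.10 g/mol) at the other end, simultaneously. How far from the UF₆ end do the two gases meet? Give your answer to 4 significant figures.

290.2 mm

Distances travelled in equal time are proportional to diffusion rates, so d_UF₆/d_C₃H₈ = √(M_C₃H₈/M_UF₆) = √(44.10/352.02) = 0.3539.
With d_UF₆ + d_C₃H₈ = 1110 mm, d_C₃H₈ = 1110/(1 + 0.3539) = 819.8 mm.
d_UF₆ = 1110 − 819.8 = 290.2 mm.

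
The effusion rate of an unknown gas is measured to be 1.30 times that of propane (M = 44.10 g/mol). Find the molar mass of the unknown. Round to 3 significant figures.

From Graham's law, rate_X/rate_C₃H₈ = √(M_C₃H₈/M_X).
1.30 = √(44.10/M_X)
M_X = 44.10 / 1.30² = 44.10 / 1.690 = 26.1 g/mol

26.1 g/mol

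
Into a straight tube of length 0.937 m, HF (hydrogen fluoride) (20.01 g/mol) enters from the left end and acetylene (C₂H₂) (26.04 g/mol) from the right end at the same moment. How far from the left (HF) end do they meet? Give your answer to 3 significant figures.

The fronts meet when d_HF + d_C₂H₂ = L with d_HF/d_C₂H₂ = √(M_C₂H₂/M_HF) (Graham's law). Here √(M_C₂H₂/M_HF) = √(26.04/20.01) = 1.141.
With d_HF + d_C₂H₂ = 0.937 m, d_C₂H₂ = 0.937/(1 + 1.141) = 0.4377 m.
d_HF = 0.937 − 0.4377 = 0.499 m.

0.499 m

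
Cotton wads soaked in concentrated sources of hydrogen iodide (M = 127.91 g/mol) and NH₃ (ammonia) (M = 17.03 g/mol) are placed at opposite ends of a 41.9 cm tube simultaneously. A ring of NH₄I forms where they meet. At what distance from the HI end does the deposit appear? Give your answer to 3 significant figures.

11.2 cm

In equal time, each gas travels a distance ∝ its rate ∝ 1/√M, so d_HI/d_NH₃ = √(M_NH₃/M_HI) = √(17.03/127.91) = 0.3649.
With d_HI + d_NH₃ = 41.9 cm, d_NH₃ = 41.9/(1 + 0.3649) = 30.70 cm.
d_HI = 41.9 − 30.70 = 11.2 cm.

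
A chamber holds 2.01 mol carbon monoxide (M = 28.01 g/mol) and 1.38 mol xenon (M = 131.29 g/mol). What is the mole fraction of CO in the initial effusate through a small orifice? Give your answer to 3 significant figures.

The effusion rate of species i is ∝ p_i/√M_i ∝ n_i/√M_i.
x_CO(eff) = (n_CO/√M_CO) / (n_CO/√M_CO + n_Xe/√M_Xe)
= (2.01/√28.01) / (2.01/√28.01 + 1.38/√131.29) = 0.3798/(0.3798 + 0.1204) = 0.759.

0.759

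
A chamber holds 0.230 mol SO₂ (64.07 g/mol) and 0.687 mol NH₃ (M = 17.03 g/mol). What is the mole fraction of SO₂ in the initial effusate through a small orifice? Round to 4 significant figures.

Rate_i ∝ x_i/√M_i (Graham's law weighted by mole fraction), so the effusate composition follows n_i/√M_i.
So x_SO₂ in the escaping gas = (n_SO₂/√M_SO₂) / Σ(n_i/√M_i)
= (0.230/√64.07) / (0.230/√64.07 + 0.687/√17.03) = 0.02873/(0.02873 + 0.1665) = 0.1472.

0.1472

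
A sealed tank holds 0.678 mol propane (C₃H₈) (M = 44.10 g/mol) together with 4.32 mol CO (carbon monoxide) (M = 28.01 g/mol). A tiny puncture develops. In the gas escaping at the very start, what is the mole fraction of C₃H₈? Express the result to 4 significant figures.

Rate_i ∝ x_i/√M_i (Graham's law weighted by mole fraction), so the effusate composition follows n_i/√M_i.
x_C₃H₈(eff) = (n_C₃H₈/√M_C₃H₈) / (n_C₃H₈/√M_C₃H₈ + n_CO/√M_CO)
= (0.678/√44.10) / (0.678/√44.10 + 4.32/√28.01) = 0.1021/(0.1021 + 0.8163) = 0.1112.

0.1112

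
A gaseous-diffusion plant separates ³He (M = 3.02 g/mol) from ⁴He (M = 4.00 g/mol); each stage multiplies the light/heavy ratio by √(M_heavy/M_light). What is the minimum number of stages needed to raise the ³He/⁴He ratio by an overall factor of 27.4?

With α = √(4.00/3.02) per stage, ln α = ½ ln(1.32450) = 0.1405.
Need α^N ≥ 27.4 ⇒ N ≥ ln(27.4) / ln α = 3.311 / 0.1405 = 23.56.
Minimum whole number of stages: N = 24.

24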